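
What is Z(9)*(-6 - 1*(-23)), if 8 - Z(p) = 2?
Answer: 102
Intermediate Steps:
Z(p) = 6 (Z(p) = 8 - 1*2 = 8 - 2 = 6)
Z(9)*(-6 - 1*(-23)) = 6*(-6 - 1*(-23)) = 6*(-6 + 23) = 6*17 = 102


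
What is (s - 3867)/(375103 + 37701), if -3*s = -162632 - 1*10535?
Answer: 80783/619206 ≈ 0.13046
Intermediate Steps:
s = 173167/3 (s = -(-162632 - 1*10535)/3 = -(-162632 - 10535)/3 = -⅓*(-173167) = 173167/3 ≈ 57722.)
(s - 3867)/(375103 + 37701) = (173167/3 - 3867)/(375103 + 37701) = (161566/3)/412804 = (161566/3)*(1/412804) = 80783/619206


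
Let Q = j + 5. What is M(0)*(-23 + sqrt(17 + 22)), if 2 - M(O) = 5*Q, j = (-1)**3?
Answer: 414 - 18*sqrt(39) ≈ 301.59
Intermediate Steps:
j = -1
Q = 4 (Q = -1 + 5 = 4)
M(O) = -18 (M(O) = 2 - 5*4 = 2 - 1*20 = 2 - 20 = -18)
M(0)*(-23 + sqrt(17 + 22)) = -18*(-23 + sqrt(17 + 22)) = -18*(-23 + sqrt(39)) = 414 - 18*sqrt(39)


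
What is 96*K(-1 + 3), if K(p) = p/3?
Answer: 64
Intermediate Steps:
K(p) = p/3 (K(p) = p*(1/3) = p/3)
96*K(-1 + 3) = 96*((-1 + 3)/3) = 96*((1/3)*2) = 96*(2/3) = 64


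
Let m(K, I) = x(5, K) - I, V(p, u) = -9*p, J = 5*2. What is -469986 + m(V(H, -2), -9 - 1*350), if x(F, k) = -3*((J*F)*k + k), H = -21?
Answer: -498544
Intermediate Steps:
J = 10
x(F, k) = -3*k - 30*F*k (x(F, k) = -3*((10*F)*k + k) = -3*(10*F*k + k) = -3*(k + 10*F*k) = -3*k - 30*F*k)
m(K, I) = -I - 153*K (m(K, I) = -3*K*(1 + 10*5) - I = -3*K*(1 + 50) - I = -3*K*51 - I = -153*K - I = -I - 153*K)
-469986 + m(V(H, -2), -9 - 1*350) = -469986 + (-(-9 - 1*350) - (-1377)*(-21)) = -469986 + (-(-9 - 350) - 153*189) = -469986 + (-1*(-359) - 28917) = -469986 + (359 - 28917) = -469986 - 28558 = -498544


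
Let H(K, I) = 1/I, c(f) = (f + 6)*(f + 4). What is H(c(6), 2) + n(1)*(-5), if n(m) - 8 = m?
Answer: -89/2 ≈ -44.500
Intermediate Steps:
n(m) = 8 + m
c(f) = (4 + f)*(6 + f) (c(f) = (6 + f)*(4 + f) = (4 + f)*(6 + f))
H(c(6), 2) + n(1)*(-5) = 1/2 + (8 + 1)*(-5) = 1/2 + 9*(-5) = 1/2 - 45 = -89/2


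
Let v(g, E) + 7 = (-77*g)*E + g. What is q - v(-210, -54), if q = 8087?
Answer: 881484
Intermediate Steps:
v(g, E) = -7 + g - 77*E*g (v(g, E) = -7 + ((-77*g)*E + g) = -7 + (-77*E*g + g) = -7 + (g - 77*E*g) = -7 + g - 77*E*g)
q - v(-210, -54) = 8087 - (-7 - 210 - 77*(-54)*(-210)) = 8087 - (-7 - 210 - 873180) = 8087 - 1*(-873397) = 8087 + 873397 = 881484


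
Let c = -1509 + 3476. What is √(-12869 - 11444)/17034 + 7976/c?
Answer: 7976/1967 + I*√24313/17034 ≈ 4.0549 + 0.0091538*I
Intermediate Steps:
c = 1967
√(-12869 - 11444)/17034 + 7976/c = √(-12869 - 11444)/17034 + 7976/1967 = √(-24313)*(1/17034) + 7976*(1/1967) = (I*√24313)*(1/17034) + 7976/1967 = I*√24313/17034 + 7976/1967 = 7976/1967 + I*√24313/17034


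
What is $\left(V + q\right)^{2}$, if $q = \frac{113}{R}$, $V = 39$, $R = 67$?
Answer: $\frac{7431076}{4489} \approx 1655.4$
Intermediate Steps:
$q = \frac{113}{67} \approx 1.6866$
$\left(V + q\right)^{2} = \left(39 + \frac{113}{67}\right)^{2} = \left(\frac{2726}{67}\right)^{2} = \frac{7431076}{4489}$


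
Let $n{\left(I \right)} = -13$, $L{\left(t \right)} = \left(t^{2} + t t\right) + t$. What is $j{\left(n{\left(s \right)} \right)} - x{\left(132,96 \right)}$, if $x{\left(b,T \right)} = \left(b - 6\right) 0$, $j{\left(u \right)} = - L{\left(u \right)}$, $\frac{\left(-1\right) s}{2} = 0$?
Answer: $-325$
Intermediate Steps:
$s = 0$ ($s = \left(-2\right) 0 = 0$)
$L{\left(t \right)} = t + 2 t^{2}$ ($L{\left(t \right)} = \left(t^{2} + t^{2}\right) + t = 2 t^{2} + t = t + 2 t^{2}$)
$j{\left(u \right)} = - u \left(1 + 2 u\right)$
$x{\left(b,T \right)} = 0$ ($x{\left(b,T \right)} = \left(-6 + b\right) 0 = 0$)
$j{\left(n{\left(s \right)} \right)} - x{\left(132,96 \right)} = \left(-1\right) \left(-13\right) \left(1 + 2 \left(-13\right)\right) - 0 = \left(-1\right) \left(-13\right) \left(1 - 26\right) + 0 = \left(-1\right) \left(-13\right) \left(-25\right) + 0 = -325 + 0 = -325$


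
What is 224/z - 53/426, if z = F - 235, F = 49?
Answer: -5849/4402 ≈ -1.3287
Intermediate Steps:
z = -186 (z = 49 - 235 = -186)
224/z - 53/426 = 224/(-186) - 53/426 = 224*(-1/186) - 53*1/426 = -112/93 - 53/426 = -5849/4402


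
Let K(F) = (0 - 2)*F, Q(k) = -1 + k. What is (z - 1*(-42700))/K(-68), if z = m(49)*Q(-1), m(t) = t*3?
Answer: 21203/68 ≈ 311.81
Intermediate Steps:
K(F) = -2*F
m(t) = 3*t
z = -294 (z = (3*49)*(-1 - 1) = 147*(-2) = -294)
(z - 1*(-42700))/K(-68) = (-294 - 1*(-42700))/((-2*(-68))) = (-294 + 42700)/136 = 42406*(1/136) = 21203/68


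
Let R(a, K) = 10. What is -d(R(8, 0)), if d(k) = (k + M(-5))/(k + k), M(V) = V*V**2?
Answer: 23/4 ≈ 5.7500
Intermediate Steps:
M(V) = V**3
d(k) = (-125 + k)/(2*k) (d(k) = (k + (-5)**3)/(k + k) = (k - 125)/((2*k)) = (-125 + k)*(1/(2*k)) = (-125 + k)/(2*k))
-d(R(8, 0)) = -(-125 + 10)/(2*10) = -(-115)/(2*10) = -1*(-23/4) = 23/4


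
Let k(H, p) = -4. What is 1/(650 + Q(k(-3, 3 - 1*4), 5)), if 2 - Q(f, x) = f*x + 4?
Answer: 1/668 ≈ 0.0014970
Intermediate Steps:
Q(f, x) = -2 - f*x (Q(f, x) = 2 - (f*x + 4) = 2 - (4 + f*x) = 2 + (-4 - f*x) = -2 - f*x)
1/(650 + Q(k(-3, 3 - 1*4), 5)) = 1/(650 + (-2 - 1*(-4)*5)) = 1/(650 + (-2 + 20)) = 1/(650 + 18) = 1/668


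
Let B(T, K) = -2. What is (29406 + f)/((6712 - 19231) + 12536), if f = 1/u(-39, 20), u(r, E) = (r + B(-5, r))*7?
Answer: 8439521/4879 ≈ 1729.8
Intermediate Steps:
u(r, E) = -14 + 7*r (u(r, E) = (r - 2)*7 = (-2 + r)*7 = -14 + 7*r)
f = -1/287 (f = 1/(-14 + 7*(-39)) = 1/(-14 - 273) = 1/(-287) = -1/287 ≈ -0.0034843)
(29406 + f)/((6712 - 19231) + 12536) = (29406 - 1/287)/((6712 - 19231) + 12536) = 8439521/(287*(-12519 + 12536)) = (8439521/287)/17 = (8439521/287)*(1/17) = 8439521/4879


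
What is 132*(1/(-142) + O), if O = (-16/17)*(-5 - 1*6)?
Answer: 1648350/1207 ≈ 1365.7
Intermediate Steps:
O = 176/17 (O = (-16*1/17)*(-5 - 6) = -16/17*(-11) = 176/17 ≈ 10.353)
132*(1/(-142) + O) = 132*(1/(-142) + 176/17) = 132*(-1/142 + 176/17) = 132*(24975/2414) = 1648350/1207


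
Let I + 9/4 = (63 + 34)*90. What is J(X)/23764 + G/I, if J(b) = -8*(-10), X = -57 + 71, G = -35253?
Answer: -93006008/23045139 ≈ -4.0358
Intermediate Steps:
X = 14
I = 34911/4 (I = -9/4 + (63 + 34)*90 = -9/4 + 97*90 = -9/4 + 8730 = 34911/4 ≈ 8727.8)
J(b) = 80
J(X)/23764 + G/I = 80/23764 - 35253/34911/4 = 80*(1/23764) - 35253*4/34911 = 20/5941 - 15668/3879 = -93006008/23045139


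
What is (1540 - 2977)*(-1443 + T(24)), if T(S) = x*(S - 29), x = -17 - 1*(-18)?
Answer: 2080776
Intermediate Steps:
x = 1 (x = -17 + 18 = 1)
T(S) = -29 + S (T(S) = 1*(S - 29) = 1*(-29 + S) = -29 + S)
(1540 - 2977)*(-1443 + T(24)) = (1540 - 2977)*(-1443 + (-29 + 24)) = -1437*(-1443 - 5) = -1437*(-1448) = 2080776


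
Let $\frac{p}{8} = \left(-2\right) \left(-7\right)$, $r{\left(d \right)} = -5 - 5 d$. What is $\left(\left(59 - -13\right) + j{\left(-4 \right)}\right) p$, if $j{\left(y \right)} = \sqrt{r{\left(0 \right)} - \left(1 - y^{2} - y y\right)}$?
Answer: $8064 + 112 \sqrt{26} \approx 8635.1$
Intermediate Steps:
$j{\left(y \right)} = \sqrt{-6 + 2 y^{2}}$ ($j{\left(y \right)} = \sqrt{\left(-5 - 0\right) - \left(1 - y^{2} - y y\right)} = \sqrt{\left(-5 + 0\right) + \left(\left(y^{2} + y^{2}\right) - 1\right)} = \sqrt{-5 + \left(2 y^{2} - 1\right)} = \sqrt{-5 + \left(-1 + 2 y^{2}\right)} = \sqrt{-6 + 2 y^{2}}$)
$p = 112$ ($p = 8 \left(\left(-2\right) \left(-7\right)\right) = 8 \cdot 14 = 112$)
$\left(\left(59 - -13\right) + j{\left(-4 \right)}\right) p = \left(\left(59 - -13\right) + \sqrt{-6 + 2 \left(-4\right)^{2}}\right) 112 = \left(\left(59 + 13\right) + \sqrt{-6 + 2 \cdot 16}\right) 112 = \left(72 + \sqrt{-6 + 32}\right) 112 = \left(72 + \sqrt{26}\right) 112 = 8064 + 112 \sqrt{26}$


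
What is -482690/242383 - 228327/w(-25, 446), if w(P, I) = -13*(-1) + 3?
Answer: -55350306281/3878128 ≈ -14272.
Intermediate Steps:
w(P, I) = 16 (w(P, I) = 13 + 3 = 16)
-482690/242383 - 228327/w(-25, 446) = -482690/242383 - 228327/16 = -55350306281/3878128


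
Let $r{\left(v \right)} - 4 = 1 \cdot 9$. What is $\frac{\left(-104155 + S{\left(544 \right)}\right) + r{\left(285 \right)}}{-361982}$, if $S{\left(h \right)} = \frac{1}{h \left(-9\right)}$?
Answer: $\frac{509879233}{1772263872} \approx 0.2877$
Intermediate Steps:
$S{\left(h \right)} = - \frac{1}{9 h}$ ($S{\left(h \right)} = \frac{1}{\left(-9\right) h} = - \frac{1}{9 h}$)
$r{\left(v \right)} = 13$ ($r{\left(v \right)} = 4 + 1 \cdot 9 = 4 + 9 = 13$)
$\frac{\left(-104155 + S{\left(544 \right)}\right) + r{\left(285 \right)}}{-361982} = \frac{\left(-104155 - \frac{1}{9 \cdot 544}\right) + 13}{-361982} = \left(\left(-104155 - \frac{1}{4896}\right) + 13\right) \left(- \frac{1}{361982}\right) = \left(- \frac{509942881}{4896} + 13\right) \left(- \frac{1}{361982}\right) = \left(- \frac{509879233}{4896}\right) \left(- \frac{1}{361982}\right) = \frac{509879233}{1772263872}$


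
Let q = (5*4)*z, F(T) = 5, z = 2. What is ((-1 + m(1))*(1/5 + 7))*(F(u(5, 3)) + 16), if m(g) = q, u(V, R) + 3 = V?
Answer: 29484/5 ≈ 5896.8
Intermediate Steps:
u(V, R) = -3 + V
q = 40 (q = (5*4)*2 = 20*2 = 40)
m(g) = 40
((-1 + m(1))*(1/5 + 7))*(F(u(5, 3)) + 16) = ((-1 + 40)*(1/5 + 7))*(5 + 16) = (39*(⅕ + 7))*21 = (39*(36/5))*21 = (1404/5)*21 = 29484/5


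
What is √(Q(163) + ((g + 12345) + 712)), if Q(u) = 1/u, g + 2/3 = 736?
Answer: √3298038006/489 ≈ 117.44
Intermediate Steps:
g = 2206/3 (g = -⅔ + 736 = 2206/3 ≈ 735.33)
√(Q(163) + ((g + 12345) + 712)) = √(1/163 + ((2206/3 + 12345) + 712)) = √(1/163 + (39241/3 + 712)) = √(1/163 + 41377/3) = √(6744454/489) = √3298038006/489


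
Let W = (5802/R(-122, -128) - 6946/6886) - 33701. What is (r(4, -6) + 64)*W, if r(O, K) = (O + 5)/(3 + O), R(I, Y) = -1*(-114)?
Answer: -1006019199811/457919 ≈ -2.1969e+6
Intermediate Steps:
R(I, Y) = 114
W = -2201354923/65417 (W = (5802/114 - 6946/6886) - 33701 = (5802*(1/114) - 6946*1/6886) - 33701 = (967/19 - 3473/3443) - 33701 = 3263394/65417 - 33701 = -2201354923/65417 ≈ -33651.)
r(O, K) = (5 + O)/(3 + O)
(r(4, -6) + 64)*W = ((5 + 4)/(3 + 4) + 64)*(-2201354923/65417) = (9/7 + 64)*(-2201354923/65417) = (457/7)*(-2201354923/65417) = -1006019199811/457919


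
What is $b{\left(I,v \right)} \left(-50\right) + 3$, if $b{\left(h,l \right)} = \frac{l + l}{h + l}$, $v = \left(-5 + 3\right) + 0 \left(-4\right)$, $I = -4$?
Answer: $- \frac{91}{3} \approx -30.333$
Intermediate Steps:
$v = -2$ ($v = -2 + 0 = -2$)
$b{\left(h,l \right)} = \frac{2 l}{h + l}$
$b{\left(I,v \right)} \left(-50\right) + 3 = 2 \left(-2\right) \frac{1}{-4 - 2} \left(-50\right) + 3 = 2 \left(-2\right) \frac{1}{-6} \left(-50\right) + 3 = 2 \left(-2\right) \left(- \frac{1}{6}\right) \left(-50\right) + 3 = \frac{2}{3} \left(-50\right) + 3 = - \frac{100}{3} + 3 = - \frac{91}{3}$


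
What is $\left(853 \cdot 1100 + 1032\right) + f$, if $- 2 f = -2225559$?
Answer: $\frac{4104223}{2} \approx 2.0521 \cdot 10^{6}$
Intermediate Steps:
$f = \frac{2225559}{2}$ ($f = \left(- \frac{1}{2}\right) \left(-2225559\right) = \frac{2225559}{2} \approx 1.1128 \cdot 10^{6}$)
$\left(853 \cdot 1100 + 1032\right) + f = \left(853 \cdot 1100 + 1032\right) + \frac{2225559}{2} = \left(938300 + 1032\right) + \frac{2225559}{2} = 939332 + \frac{2225559}{2} = \frac{4104223}{2}$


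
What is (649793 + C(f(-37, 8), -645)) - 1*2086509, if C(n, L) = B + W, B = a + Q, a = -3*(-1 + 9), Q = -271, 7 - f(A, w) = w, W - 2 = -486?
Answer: -1437495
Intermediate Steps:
W = -484 (W = 2 - 486 = -484)
f(A, w) = 7 - w
a = -24 (a = -3*8 = -24)
B = -295 (B = -24 - 271 = -295)
C(n, L) = -779 (C(n, L) = -295 - 484 = -779)
(649793 + C(f(-37, 8), -645)) - 1*2086509 = (649793 - 779) - 1*2086509 = 649014 - 2086509 = -1437495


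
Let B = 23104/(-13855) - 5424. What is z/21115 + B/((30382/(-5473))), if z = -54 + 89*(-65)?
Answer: 868467058397469/888820321015 ≈ 977.10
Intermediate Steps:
z = -5839 (z = -54 - 5785 = -5839)
B = -75172624/13855 (B = 23104*(-1/13855) - 5424 = -23104/13855 - 5424 = -75172624/13855 ≈ -5425.7)
z/21115 + B/((30382/(-5473))) = -5839/21115 - 75172624/(13855*(30382/(-5473))) = -5839*1/21115 - 75172624/(13855*(30382*(-1/5473))) = -5839/21115 - 75172624/(13855*(-30382/5473)) = -5839/21115 - 75172624/13855*(-5473/30382) = -5839/21115 + 205709885576/210471305 = 868467058397469/888820321015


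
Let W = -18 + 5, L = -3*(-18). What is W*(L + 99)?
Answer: -1989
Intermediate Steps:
L = 54
W = -13
W*(L + 99) = -13*(54 + 99) = -13*153 = -1989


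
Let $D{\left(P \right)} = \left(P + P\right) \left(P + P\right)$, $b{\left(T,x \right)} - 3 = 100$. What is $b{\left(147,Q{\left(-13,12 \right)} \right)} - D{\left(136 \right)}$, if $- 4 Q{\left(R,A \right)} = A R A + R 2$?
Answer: $-73881$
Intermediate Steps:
$Q{\left(R,A \right)} = - \frac{R}{2} - \frac{R A^{2}}{4}$ ($Q{\left(R,A \right)} = - \frac{A R A + R 2}{4} = - \frac{R A^{2} + 2 R}{4} = - \frac{2 R + R A^{2}}{4} = - \frac{R}{2} - \frac{R A^{2}}{4}$)
$b{\left(T,x \right)} = 103$ ($b{\left(T,x \right)} = 3 + 100 = 103$)
$D{\left(P \right)} = 4 P^{2}$ ($D{\left(P \right)} = 2 P 2 P = 4 P^{2}$)
$b{\left(147,Q{\left(-13,12 \right)} \right)} - D{\left(136 \right)} = 103 - 4 \cdot 136^{2} = 103 - 4 \cdot 18496 = 103 - 73984 = -73881$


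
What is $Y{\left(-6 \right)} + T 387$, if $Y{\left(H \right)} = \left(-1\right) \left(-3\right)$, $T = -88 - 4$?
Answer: $-35601$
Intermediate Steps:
$T = -92$ ($T = -88 - 4 = -92$)
$Y{\left(H \right)} = 3$
$Y{\left(-6 \right)} + T 387 = 3 - 35604 = -35601$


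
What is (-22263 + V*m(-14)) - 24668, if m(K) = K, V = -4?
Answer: -46875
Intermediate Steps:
(-22263 + V*m(-14)) - 24668 = (-22263 - 4*(-14)) - 24668 = (-22263 + 56) - 24668 = -22207 - 24668 = -46875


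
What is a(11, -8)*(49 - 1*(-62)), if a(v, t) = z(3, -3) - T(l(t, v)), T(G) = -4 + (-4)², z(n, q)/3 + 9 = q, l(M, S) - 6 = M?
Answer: -5328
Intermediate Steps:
l(M, S) = 6 + M
z(n, q) = -27 + 3*q
T(G) = 12 (T(G) = -4 + 16 = 12)
a(v, t) = -48 (a(v, t) = (-27 + 3*(-3)) - 1*12 = (-27 - 9) - 12 = -36 - 12 = -48)
a(11, -8)*(49 - 1*(-62)) = -48*(49 - 1*(-62)) = -48*(49 + 62) = -48*111 = -5328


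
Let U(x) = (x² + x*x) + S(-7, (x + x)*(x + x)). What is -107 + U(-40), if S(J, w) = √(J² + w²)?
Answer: 3093 + √40960049 ≈ 9493.0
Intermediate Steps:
U(x) = √(49 + 16*x⁴) + 2*x² (U(x) = (x² + x*x) + √((-7)² + ((x + x)*(x + x))²) = (x² + x²) + √(49 + ((2*x)*(2*x))²) = 2*x² + √(49 + (4*x²)²) = 2*x² + √(49 + 16*x⁴) = √(49 + 16*x⁴) + 2*x²)
-107 + U(-40) = -107 + (√(49 + 16*(-40)⁴) + 2*(-40)²) = -107 + (√(49 + 16*2560000) + 2*1600) = -107 + (√(49 + 40960000) + 3200) = -107 + (√40960049 + 3200) = -107 + (3200 + √40960049) = 3093 + √40960049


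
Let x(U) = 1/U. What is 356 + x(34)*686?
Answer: 6395/17 ≈ 376.18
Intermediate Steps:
356 + x(34)*686 = 356 + 686/34 = 356 + (1/34)*686 = 356 + 343/17 = 6395/17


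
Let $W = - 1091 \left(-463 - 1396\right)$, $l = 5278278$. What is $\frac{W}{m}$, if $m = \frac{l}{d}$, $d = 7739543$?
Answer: $\frac{15697101186767}{5278278} \approx 2.9739 \cdot 10^{6}$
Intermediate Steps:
$m = \frac{5278278}{7739543} \approx 0.68199$
$W = 2028169$ ($W = \left(-1091\right) \left(-1859\right) = 2028169$)
$\frac{W}{m} = \frac{2028169}{\frac{5278278}{7739543}} = 2028169 \cdot \frac{7739543}{5278278} = \frac{15697101186767}{5278278}$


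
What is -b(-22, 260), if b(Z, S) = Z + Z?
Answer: 44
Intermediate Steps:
b(Z, S) = 2*Z
-b(-22, 260) = -2*(-22) = -1*(-44) = 44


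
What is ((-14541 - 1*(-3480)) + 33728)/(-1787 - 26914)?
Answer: -22667/28701 ≈ -0.78976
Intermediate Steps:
((-14541 - 1*(-3480)) + 33728)/(-1787 - 26914) = ((-14541 + 3480) + 33728)/(-28701) = (-11061 + 33728)*(-1/28701) = 22667*(-1/28701) = -22667/28701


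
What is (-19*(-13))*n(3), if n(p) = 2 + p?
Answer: 1235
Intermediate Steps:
(-19*(-13))*n(3) = (-19*(-13))*(2 + 3) = 247*5 = 1235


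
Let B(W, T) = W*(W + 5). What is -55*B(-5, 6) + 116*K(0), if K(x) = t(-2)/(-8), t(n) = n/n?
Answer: -29/2 ≈ -14.500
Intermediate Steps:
B(W, T) = W*(5 + W)
t(n) = 1
K(x) = -1/8 (K(x) = 1/(-8) = 1*(-1/8) = -1/8)
-55*B(-5, 6) + 116*K(0) = -(-275)*(5 - 5) + 116*(-1/8) = -(-275)*0 - 29/2 = -55*0 - 29/2 = 0 - 29/2 = -29/2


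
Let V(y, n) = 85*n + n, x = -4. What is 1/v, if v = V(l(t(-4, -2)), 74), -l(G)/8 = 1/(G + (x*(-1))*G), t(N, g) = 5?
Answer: 1/6364 ≈ 0.00015713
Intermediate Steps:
l(G) = -8/(5*G) (l(G) = -8/(G + (-4*(-1))*G) = -8/(G + 4*G) = -8*1/(5*G) = -8/(5*G))
V(y, n) = 86*n
v = 6364 (v = 86*74 = 6364)
1/v = 1/6364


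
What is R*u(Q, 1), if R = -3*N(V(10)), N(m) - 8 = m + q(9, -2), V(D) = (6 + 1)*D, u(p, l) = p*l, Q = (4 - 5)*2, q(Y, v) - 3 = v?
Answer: 474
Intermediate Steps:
q(Y, v) = 3 + v
Q = -2 (Q = -1*2 = -2)
u(p, l) = l*p
V(D) = 7*D
N(m) = 9 + m (N(m) = 8 + (m + (3 - 2)) = 8 + (m + 1) = 8 + (1 + m) = 9 + m)
R = -237 (R = -3*(9 + 7*10) = -3*(9 + 70) = -3*79 = -237)
R*u(Q, 1) = -237*(-2) = 474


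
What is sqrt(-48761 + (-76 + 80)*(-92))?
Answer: I*sqrt(49129) ≈ 221.65*I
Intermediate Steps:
sqrt(-48761 + (-76 + 80)*(-92)) = sqrt(-48761 + 4*(-92)) = sqrt(-48761 - 368) = sqrt(-49129) = I*sqrt(49129)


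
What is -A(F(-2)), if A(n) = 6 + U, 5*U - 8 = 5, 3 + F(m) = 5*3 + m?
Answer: -43/5 ≈ -8.6000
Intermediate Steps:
F(m) = 12 + m (F(m) = -3 + (5*3 + m) = -3 + (15 + m) = 12 + m)
U = 13/5 (U = 8/5 + (1/5)*5 = 8/5 + 1 = 13/5 ≈ 2.6000)
A(n) = 43/5 (A(n) = 6 + 13/5 = 43/5)
-A(F(-2)) = -1*43/5 = -43/5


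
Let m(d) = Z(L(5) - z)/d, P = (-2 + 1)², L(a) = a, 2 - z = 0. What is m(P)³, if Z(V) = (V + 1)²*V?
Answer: 110592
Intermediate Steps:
z = 2 (z = 2 - 1*0 = 2 + 0 = 2)
Z(V) = V*(1 + V)² (Z(V) = (1 + V)²*V = V*(1 + V)²)
P = 1 (P = (-1)² = 1)
m(d) = 48/d (m(d) = ((5 - 1*2)*(1 + (5 - 1*2))²)/d = ((5 - 2)*(1 + (5 - 2))²)/d = (3*(1 + 3)²)/d = (3*4²)/d = (3*16)/d = 48/d)
m(P)³ = (48/1)³ = (48*1)³ = 48³ = 110592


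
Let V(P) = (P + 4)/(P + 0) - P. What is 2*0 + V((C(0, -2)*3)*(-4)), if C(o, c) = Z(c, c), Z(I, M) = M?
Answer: -137/6 ≈ -22.833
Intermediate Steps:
C(o, c) = c
V(P) = -P + (4 + P)/P (V(P) = (4 + P)/P - P = -P + (4 + P)/P)
2*0 + V((C(0, -2)*3)*(-4)) = 2*0 + (1 - (-2*3)*(-4) + 4/((-2*3*(-4)))) = 0 + (1 - (-6)*(-4) + 4/((-6*(-4)))) = 0 + (1 - 1*24 + 4/24) = 0 + (1 - 24 + 4*(1/24)) = 0 + (1 - 24 + 1/6) = 0 - 137/6 = -137/6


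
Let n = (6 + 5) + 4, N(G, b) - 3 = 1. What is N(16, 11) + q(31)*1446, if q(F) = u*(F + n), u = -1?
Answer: -66512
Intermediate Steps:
N(G, b) = 4 (N(G, b) = 3 + 1 = 4)
n = 15 (n = 11 + 4 = 15)
q(F) = -15 - F (q(F) = -(F + 15) = -(15 + F) = -15 - F)
N(16, 11) + q(31)*1446 = 4 + (-15 - 1*31)*1446 = 4 + (-15 - 31)*1446 = 4 - 46*1446 = 4 - 66516 = -66512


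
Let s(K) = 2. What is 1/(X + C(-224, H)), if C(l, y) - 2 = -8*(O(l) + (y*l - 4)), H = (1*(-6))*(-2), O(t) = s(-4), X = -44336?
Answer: -1/22814 ≈ -4.3833e-5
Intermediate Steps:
O(t) = 2
H = 12 (H = -6*(-2) = 12)
C(l, y) = 18 - 8*l*y (C(l, y) = 2 - 8*(2 + (y*l - 4)) = 2 - 8*(2 + (l*y - 4)) = 2 - 8*(2 + (-4 + l*y)) = 2 - 8*(-2 + l*y) = 2 + (16 - 8*l*y) = 18 - 8*l*y)
1/(X + C(-224, H)) = 1/(-44336 + (18 - 8*(-224)*12)) = 1/(-44336 + (18 + 21504)) = 1/(-44336 + 21522) = 1/(-22814) = -1/22814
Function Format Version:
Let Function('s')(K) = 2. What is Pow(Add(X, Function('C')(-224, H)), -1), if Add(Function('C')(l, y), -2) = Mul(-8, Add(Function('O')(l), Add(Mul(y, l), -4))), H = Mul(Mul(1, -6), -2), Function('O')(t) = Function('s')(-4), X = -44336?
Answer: Rational(-1, 22814) ≈ -4.3833e-5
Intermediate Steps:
Function('O')(t) = 2
H = 12 (H = Mul(-6, -2) = 12)
Function('C')(l, y) = Add(18, Mul(-8, l, y)) (Function('C')(l, y) = Add(2, Mul(-8, Add(2, Add(Mul(y, l), -4)))) = Add(2, Mul(-8, Add(2, Add(Mul(l, y), -4)))) = Add(2, Mul(-8, Add(2, Add(-4, Mul(l, y))))) = Add(2, Mul(-8, Add(-2, Mul(l, y)))) = Add(2, Add(16, Mul(-8, l, y))) = Add(18, Mul(-8, l, y)))
Pow(Add(X, Function('C')(-224, H)), -1) = Pow(Add(-44336, Add(18, Mul(-8, -224, 12))), -1) = Pow(Add(-44336, Add(18, 21504)), -1) = Pow(Add(-44336, 21522), -1) = Pow(-22814, -1) = Rational(-1, 22814)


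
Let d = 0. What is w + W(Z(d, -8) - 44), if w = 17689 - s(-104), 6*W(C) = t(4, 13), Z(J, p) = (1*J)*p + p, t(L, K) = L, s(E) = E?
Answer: 53381/3 ≈ 17794.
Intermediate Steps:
Z(J, p) = p + J*p (Z(J, p) = J*p + p = p + J*p)
W(C) = 2/3 (W(C) = (1/6)*4 = 2/3)
w = 17793 (w = 17689 - 1*(-104) = 17689 + 104 = 17793)
w + W(Z(d, -8) - 44) = 17793 + 2/3 = 53381/3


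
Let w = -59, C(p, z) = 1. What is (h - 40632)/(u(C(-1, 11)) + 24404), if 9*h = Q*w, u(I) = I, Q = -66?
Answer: -120598/73215 ≈ -1.6472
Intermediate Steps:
h = 1298/3 (h = (-66*(-59))/9 = (⅑)*3894 = 1298/3 ≈ 432.67)
(h - 40632)/(u(C(-1, 11)) + 24404) = (1298/3 - 40632)/(1 + 24404) = -120598/3/24405 = -120598/3*1/24405 = -120598/73215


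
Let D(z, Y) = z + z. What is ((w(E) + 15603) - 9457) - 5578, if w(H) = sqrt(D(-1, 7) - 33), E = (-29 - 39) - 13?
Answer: 568 + I*sqrt(35) ≈ 568.0 + 5.9161*I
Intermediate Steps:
D(z, Y) = 2*z
E = -81 (E = -68 - 13 = -81)
w(H) = I*sqrt(35) (w(H) = sqrt(2*(-1) - 33) = sqrt(-2 - 33) = sqrt(-35) = I*sqrt(35))
((w(E) + 15603) - 9457) - 5578 = ((I*sqrt(35) + 15603) - 9457) - 5578 = ((15603 + I*sqrt(35)) - 9457) - 5578 = (6146 + I*sqrt(35)) - 5578 = 568 + I*sqrt(35)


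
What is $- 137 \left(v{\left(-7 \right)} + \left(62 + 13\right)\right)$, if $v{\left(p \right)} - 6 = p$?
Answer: $-10138$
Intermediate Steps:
$v{\left(p \right)} = 6 + p$
$- 137 \left(v{\left(-7 \right)} + \left(62 + 13\right)\right) = - 137 \left(\left(6 - 7\right) + \left(62 + 13\right)\right) = - 137 \left(-1 + 75\right) = \left(-137\right) 74 = -10138$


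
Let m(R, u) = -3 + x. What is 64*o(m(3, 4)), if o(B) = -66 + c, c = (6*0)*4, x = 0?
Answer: -4224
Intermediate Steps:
m(R, u) = -3 (m(R, u) = -3 + 0 = -3)
c = 0 (c = 0*4 = 0)
o(B) = -66 (o(B) = -66 + 0 = -66)
64*o(m(3, 4)) = 64*(-66) = -4224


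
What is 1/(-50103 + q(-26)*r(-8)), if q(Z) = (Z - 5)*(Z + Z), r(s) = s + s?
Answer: -1/75895 ≈ -1.3176e-5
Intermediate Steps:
r(s) = 2*s
q(Z) = 2*Z*(-5 + Z) (q(Z) = (-5 + Z)*(2*Z) = 2*Z*(-5 + Z))
1/(-50103 + q(-26)*r(-8)) = 1/(-50103 + (2*(-26)*(-5 - 26))*(2*(-8))) = 1/(-50103 + (2*(-26)*(-31))*(-16)) = 1/(-50103 + 1612*(-16)) = 1/(-50103 - 25792) = 1/(-75895) = -1/75895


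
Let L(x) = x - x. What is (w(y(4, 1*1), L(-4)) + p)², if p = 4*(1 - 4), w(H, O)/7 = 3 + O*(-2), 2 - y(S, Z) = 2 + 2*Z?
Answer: 81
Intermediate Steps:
L(x) = 0
y(S, Z) = -2*Z (y(S, Z) = 2 - (2 + 2*Z) = 2 + (-2 - 2*Z) = -2*Z)
w(H, O) = 21 - 14*O (w(H, O) = 7*(3 + O*(-2)) = 7*(3 - 2*O) = 21 - 14*O)
p = -12 (p = 4*(-3) = -12)
(w(y(4, 1*1), L(-4)) + p)² = ((21 - 14*0) - 12)² = ((21 + 0) - 12)² = (21 - 12)² = 9² = 81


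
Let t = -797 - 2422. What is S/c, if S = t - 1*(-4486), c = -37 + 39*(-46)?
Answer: -1267/1831 ≈ -0.69197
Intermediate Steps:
t = -3219
c = -1831 (c = -37 - 1794 = -1831)
S = 1267 (S = -3219 - 1*(-4486) = -3219 + 4486 = 1267)
S/c = 1267/(-1831) = 1267*(-1/1831) = -1267/1831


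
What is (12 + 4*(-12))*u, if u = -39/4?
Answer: 351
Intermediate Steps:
u = -39/4 ≈ -9.7500
(12 + 4*(-12))*u = (12 + 4*(-12))*(-39/4) = (12 - 48)*(-39/4) = -36*(-39/4) = 351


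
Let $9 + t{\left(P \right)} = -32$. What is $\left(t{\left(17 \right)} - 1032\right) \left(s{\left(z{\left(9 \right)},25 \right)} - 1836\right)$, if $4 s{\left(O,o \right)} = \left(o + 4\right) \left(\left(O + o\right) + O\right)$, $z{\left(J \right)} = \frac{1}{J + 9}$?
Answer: $\frac{31944283}{18} \approx 1.7747 \cdot 10^{6}$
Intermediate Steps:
$z{\left(J \right)} = \frac{1}{9 + J}$
$t{\left(P \right)} = -41$ ($t{\left(P \right)} = -9 - 32 = -41$)
$s{\left(O,o \right)} = \frac{\left(4 + o\right) \left(o + 2 O\right)}{4}$ ($s{\left(O,o \right)} = \frac{\left(o + 4\right) \left(\left(O + o\right) + O\right)}{4} = \frac{\left(4 + o\right) \left(o + 2 O\right)}{4}$)
$\left(t{\left(17 \right)} - 1032\right) \left(s{\left(z{\left(9 \right)},25 \right)} - 1836\right) = \left(-41 - 1032\right) \left(\left(25 + \frac{2}{9 + 9} + \frac{25^{2}}{4} + \frac{1}{2} \frac{1}{9 + 9} \cdot 25\right) - 1836\right) = - 1073 \left(\left(25 + \frac{2}{18} + \frac{1}{4} \cdot 625 + \frac{1}{2} \cdot \frac{1}{18} \cdot 25\right) - 1836\right) = - 1073 \left(\left(25 + 2 \cdot \frac{1}{18} + \frac{625}{4} + \frac{1}{2} \cdot \frac{1}{18} \cdot 25\right) - 1836\right) = - 1073 \left(\left(25 + \frac{1}{9} + \frac{625}{4} + \frac{25}{36}\right) - 1836\right) = - 1073 \left(\frac{3277}{18} - 1836\right) = \left(-1073\right) \left(- \frac{29771}{18}\right) = \frac{31944283}{18}$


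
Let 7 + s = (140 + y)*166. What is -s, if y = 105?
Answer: -40663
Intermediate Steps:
s = 40663 (s = -7 + (140 + 105)*166 = -7 + 245*166 = -7 + 40670 = 40663)
-s = -1*40663 = -40663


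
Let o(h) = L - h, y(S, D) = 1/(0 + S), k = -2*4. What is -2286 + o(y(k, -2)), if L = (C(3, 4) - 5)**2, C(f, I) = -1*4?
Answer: -17639/8 ≈ -2204.9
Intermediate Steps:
k = -8
C(f, I) = -4
L = 81 (L = (-4 - 5)**2 = (-9)**2 = 81)
y(S, D) = 1/S
o(h) = 81 - h
-2286 + o(y(k, -2)) = -2286 + (81 - 1/(-8)) = -2286 + (81 - 1*(-1/8)) = -2286 + (81 + 1/8) = -2286 + 649/8 = -17639/8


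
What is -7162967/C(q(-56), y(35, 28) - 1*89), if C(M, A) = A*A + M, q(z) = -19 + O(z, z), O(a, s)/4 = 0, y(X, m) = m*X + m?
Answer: -7162967/844542 ≈ -8.4815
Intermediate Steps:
y(X, m) = m + X*m (y(X, m) = X*m + m = m + X*m)
O(a, s) = 0 (O(a, s) = 4*0 = 0)
q(z) = -19 (q(z) = -19 + 0 = -19)
C(M, A) = M + A² (C(M, A) = A² + M = M + A²)
-7162967/C(q(-56), y(35, 28) - 1*89) = -7162967/(-19 + (28*(1 + 35) - 1*89)²) = -7162967/(-19 + (28*36 - 89)²) = -7162967/(-19 + (1008 - 89)²) = -7162967/(-19 + 919²) = -7162967/(-19 + 844561) = -7162967/844542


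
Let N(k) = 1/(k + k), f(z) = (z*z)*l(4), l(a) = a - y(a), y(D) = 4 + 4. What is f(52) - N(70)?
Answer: -1514241/140 ≈ -10816.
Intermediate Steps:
y(D) = 8
l(a) = -8 + a (l(a) = a - 1*8 = a - 8 = -8 + a)
f(z) = -4*z**2 (f(z) = (z*z)*(-8 + 4) = z**2*(-4) = -4*z**2)
N(k) = 1/(2*k)
f(52) - N(70) = -4*52**2 - 1/(2*70) = -4*2704 - 1/(2*70) = -10816 - 1*1/140 = -10816 - 1/140 = -1514241/140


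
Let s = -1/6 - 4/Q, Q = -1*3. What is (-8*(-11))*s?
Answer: 308/3 ≈ 102.67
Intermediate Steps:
Q = -3
s = 7/6 (s = -1/6 - 4/(-3) = -1*1/6 - 4*(-1/3) = -1/6 + 4/3 = 7/6 ≈ 1.1667)
(-8*(-11))*s = -8*(-11)*(7/6) = 88*(7/6) = 308/3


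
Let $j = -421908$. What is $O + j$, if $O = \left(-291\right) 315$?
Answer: $-513573$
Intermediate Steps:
$O = -91665$
$O + j = -91665 - 421908 = -513573$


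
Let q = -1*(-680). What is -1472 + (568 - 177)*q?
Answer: 264408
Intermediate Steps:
q = 680
-1472 + (568 - 177)*q = -1472 + (568 - 177)*680 = -1472 + 391*680 = -1472 + 265880 = 264408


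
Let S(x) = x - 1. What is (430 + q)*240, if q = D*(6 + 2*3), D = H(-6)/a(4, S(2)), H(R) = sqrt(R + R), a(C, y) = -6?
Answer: 103200 - 960*I*sqrt(3) ≈ 1.032e+5 - 1662.8*I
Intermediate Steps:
S(x) = -1 + x
H(R) = sqrt(2)*sqrt(R) (H(R) = sqrt(2*R) = sqrt(2)*sqrt(R))
D = -I*sqrt(3)/3 (D = (sqrt(2)*sqrt(-6))/(-6) = (sqrt(2)*(I*sqrt(6)))*(-1/6) = (2*I*sqrt(3))*(-1/6) = -I*sqrt(3)/3 ≈ -0.57735*I)
q = -4*I*sqrt(3) (q = (-I*sqrt(3)/3)*(6 + 2*3) = (-I*sqrt(3)/3)*(6 + 6) = -I*sqrt(3)/3*12 = -4*I*sqrt(3) ≈ -6.9282*I)
(430 + q)*240 = (430 - 4*I*sqrt(3))*240 = 103200 - 960*I*sqrt(3)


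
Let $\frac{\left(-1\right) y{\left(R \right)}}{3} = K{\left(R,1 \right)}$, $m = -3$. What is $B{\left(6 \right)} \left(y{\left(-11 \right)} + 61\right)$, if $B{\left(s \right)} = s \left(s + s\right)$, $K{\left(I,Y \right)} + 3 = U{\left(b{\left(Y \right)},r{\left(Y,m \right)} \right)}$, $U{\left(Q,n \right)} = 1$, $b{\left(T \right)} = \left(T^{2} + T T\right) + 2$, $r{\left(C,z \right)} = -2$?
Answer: $4824$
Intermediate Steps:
$b{\left(T \right)} = 2 + 2 T^{2}$ ($b{\left(T \right)} = \left(T^{2} + T^{2}\right) + 2 = 2 T^{2} + 2 = 2 + 2 T^{2}$)
$K{\left(I,Y \right)} = -2$ ($K{\left(I,Y \right)} = -3 + 1 = -2$)
$B{\left(s \right)} = 2 s^{2}$ ($B{\left(s \right)} = s 2 s = 2 s^{2}$)
$y{\left(R \right)} = 6$ ($y{\left(R \right)} = \left(-3\right) \left(-2\right) = 6$)
$B{\left(6 \right)} \left(y{\left(-11 \right)} + 61\right) = 2 \cdot 6^{2} \left(6 + 61\right) = 2 \cdot 36 \cdot 67 = 72 \cdot 67 = 4824$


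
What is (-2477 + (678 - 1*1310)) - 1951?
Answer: -5060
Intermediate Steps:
(-2477 + (678 - 1*1310)) - 1951 = (-2477 + (678 - 1310)) - 1951 = (-2477 - 632) - 1951 = -3109 - 1951 = -5060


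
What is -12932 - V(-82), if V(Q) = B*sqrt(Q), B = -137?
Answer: -12932 + 137*I*sqrt(82) ≈ -12932.0 + 1240.6*I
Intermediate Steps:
V(Q) = -137*sqrt(Q)
-12932 - V(-82) = -12932 - (-137)*sqrt(-82) = -12932 - (-137)*I*sqrt(82) = -12932 + 137*I*sqrt(82)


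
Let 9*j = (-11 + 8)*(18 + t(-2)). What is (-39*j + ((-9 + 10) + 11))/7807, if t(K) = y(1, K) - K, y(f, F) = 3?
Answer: 311/7807 ≈ 0.039836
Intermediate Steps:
t(K) = 3 - K
j = -23/3 (j = ((-11 + 8)*(18 + (3 - 1*(-2))))/9 = (-3*(18 + (3 + 2)))/9 = (-3*(18 + 5))/9 = (-3*23)/9 = (1/9)*(-69) = -23/3 ≈ -7.6667)
(-39*j + ((-9 + 10) + 11))/7807 = (-39*(-23/3) + ((-9 + 10) + 11))/7807 = (299 + (1 + 11))*(1/7807) = (299 + 12)*(1/7807) = 311*(1/7807) = 311/7807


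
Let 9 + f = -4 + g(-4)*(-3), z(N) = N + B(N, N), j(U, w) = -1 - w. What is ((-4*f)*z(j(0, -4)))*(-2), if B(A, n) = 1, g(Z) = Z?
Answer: -32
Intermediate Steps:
z(N) = 1 + N (z(N) = N + 1 = 1 + N)
f = -1 (f = -9 + (-4 - 4*(-3)) = -9 + (-4 + 12) = -9 + 8 = -1)
((-4*f)*z(j(0, -4)))*(-2) = ((-4*(-1))*(1 + (-1 - 1*(-4))))*(-2) = (4*(1 + (-1 + 4)))*(-2) = (4*(1 + 3))*(-2) = (4*4)*(-2) = 16*(-2) = -32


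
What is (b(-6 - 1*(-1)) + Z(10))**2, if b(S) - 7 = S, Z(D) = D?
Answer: 144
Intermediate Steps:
b(S) = 7 + S
(b(-6 - 1*(-1)) + Z(10))**2 = ((7 + (-6 - 1*(-1))) + 10)**2 = ((7 + (-6 + 1)) + 10)**2 = ((7 - 5) + 10)**2 = (2 + 10)**2 = 12**2 = 144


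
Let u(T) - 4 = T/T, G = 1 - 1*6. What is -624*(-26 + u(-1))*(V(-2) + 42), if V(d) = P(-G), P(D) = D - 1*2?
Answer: 589680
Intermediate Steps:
G = -5 (G = 1 - 6 = -5)
P(D) = -2 + D (P(D) = D - 2 = -2 + D)
V(d) = 3 (V(d) = -2 - 1*(-5) = -2 + 5 = 3)
u(T) = 5 (u(T) = 4 + T/T = 4 + 1 = 5)
-624*(-26 + u(-1))*(V(-2) + 42) = -624*(-26 + 5)*(3 + 42) = -(-13104)*45 = -624*(-945) = 589680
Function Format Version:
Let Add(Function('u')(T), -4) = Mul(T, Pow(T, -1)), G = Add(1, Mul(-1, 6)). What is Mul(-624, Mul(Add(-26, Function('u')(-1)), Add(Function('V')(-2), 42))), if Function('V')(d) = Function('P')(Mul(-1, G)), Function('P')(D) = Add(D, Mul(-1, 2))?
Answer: 589680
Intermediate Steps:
G = -5 (G = Add(1, -6) = -5)
Function('P')(D) = Add(-2, D) (Function('P')(D) = Add(D, -2) = Add(-2, D))
Function('V')(d) = 3 (Function('V')(d) = Add(-2, Mul(-1, -5)) = Add(-2, 5) = 3)
Function('u')(T) = 5 (Function('u')(T) = Add(4, Mul(T, Pow(T, -1))) = Add(4, 1) = 5)
Mul(-624, Mul(Add(-26, Function('u')(-1)), Add(Function('V')(-2), 42))) = Mul(-624, Mul(Add(-26, 5), Add(3, 42))) = Mul(-624, Mul(-21, 45)) = Mul(-624, -945) = 589680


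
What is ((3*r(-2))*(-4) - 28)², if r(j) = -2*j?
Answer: 5776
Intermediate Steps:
((3*r(-2))*(-4) - 28)² = ((3*(-2*(-2)))*(-4) - 28)² = ((3*4)*(-4) - 28)² = (12*(-4) - 28)² = (-48 - 28)² = (-76)² = 5776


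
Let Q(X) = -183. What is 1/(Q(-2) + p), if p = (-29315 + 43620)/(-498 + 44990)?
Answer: -44492/8127731 ≈ -0.0054741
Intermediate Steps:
p = 14305/44492 ≈ 0.32152
1/(Q(-2) + p) = 1/(-183 + 14305/44492) = 1/(-8127731/44492) = -44492/8127731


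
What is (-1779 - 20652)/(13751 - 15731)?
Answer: 7477/660 ≈ 11.329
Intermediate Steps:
(-1779 - 20652)/(13751 - 15731) = -22431/(-1980) = -22431*(-1/1980) = 7477/660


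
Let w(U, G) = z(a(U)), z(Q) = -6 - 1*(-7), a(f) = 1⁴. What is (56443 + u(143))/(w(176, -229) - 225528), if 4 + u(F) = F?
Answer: -56582/225527 ≈ -0.25089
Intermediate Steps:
u(F) = -4 + F
a(f) = 1
z(Q) = 1 (z(Q) = -6 + 7 = 1)
w(U, G) = 1
(56443 + u(143))/(w(176, -229) - 225528) = (56443 + (-4 + 143))/(1 - 225528) = (56443 + 139)/(-225527) = 56582*(-1/225527) = -56582/225527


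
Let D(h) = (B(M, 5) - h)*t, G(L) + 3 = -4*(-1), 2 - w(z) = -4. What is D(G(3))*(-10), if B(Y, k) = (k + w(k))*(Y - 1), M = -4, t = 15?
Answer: 8400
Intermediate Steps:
w(z) = 6 (w(z) = 2 - 1*(-4) = 2 + 4 = 6)
B(Y, k) = (-1 + Y)*(6 + k) (B(Y, k) = (k + 6)*(Y - 1) = (6 + k)*(-1 + Y) = (-1 + Y)*(6 + k))
G(L) = 1 (G(L) = -3 - 4*(-1) = -3 + 4 = 1)
D(h) = -825 - 15*h (D(h) = ((-6 - 1*5 + 6*(-4) - 4*5) - h)*15 = ((-6 - 5 - 24 - 20) - h)*15 = (-55 - h)*15 = -825 - 15*h)
D(G(3))*(-10) = (-825 - 15*1)*(-10) = (-825 - 15)*(-10) = -840*(-10) = 8400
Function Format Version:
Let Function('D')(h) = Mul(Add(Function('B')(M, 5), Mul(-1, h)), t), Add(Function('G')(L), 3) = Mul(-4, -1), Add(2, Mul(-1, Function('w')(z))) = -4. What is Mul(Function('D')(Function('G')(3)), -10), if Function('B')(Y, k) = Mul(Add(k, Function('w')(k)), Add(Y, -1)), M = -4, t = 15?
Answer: 8400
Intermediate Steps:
Function('w')(z) = 6 (Function('w')(z) = Add(2, Mul(-1, -4)) = Add(2, 4) = 6)
Function('B')(Y, k) = Mul(Add(-1, Y), Add(6, k)) (Function('B')(Y, k) = Mul(Add(k, 6), Add(Y, -1)) = Mul(Add(6, k), Add(-1, Y)) = Mul(Add(-1, Y), Add(6, k)))
Function('G')(L) = 1 (Function('G')(L) = Add(-3, Mul(-4, -1)) = Add(-3, 4) = 1)
Function('D')(h) = Add(-825, Mul(-15, h)) (Function('D')(h) = Mul(Add(Add(-6, Mul(-1, 5), Mul(6, -4), Mul(-4, 5)), Mul(-1, h)), 15) = Mul(Add(Add(-6, -5, -24, -20), Mul(-1, h)), 15) = Mul(Add(-55, Mul(-1, h)), 15) = Add(-825, Mul(-15, h)))
Mul(Function('D')(Function('G')(3)), -10) = Mul(Add(-825, Mul(-15, 1)), -10) = Mul(Add(-825, -15), -10) = Mul(-840, -10) = 8400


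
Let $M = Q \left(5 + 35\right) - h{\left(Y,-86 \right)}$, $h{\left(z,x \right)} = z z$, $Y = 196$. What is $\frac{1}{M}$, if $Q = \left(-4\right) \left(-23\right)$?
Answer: $- \frac{1}{34736} \approx -2.8789 \cdot 10^{-5}$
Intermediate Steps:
$h{\left(z,x \right)} = z^{2}$
$Q = 92$
$M = -34736$ ($M = 92 \left(5 + 35\right) - 196^{2} = 92 \cdot 40 - 38416 = 3680 - 38416 = -34736$)
$\frac{1}{M} = \frac{1}{-34736} = - \frac{1}{34736}$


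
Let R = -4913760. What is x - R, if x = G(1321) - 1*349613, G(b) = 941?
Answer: 4565088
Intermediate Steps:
x = -348672 (x = 941 - 1*349613 = 941 - 349613 = -348672)
x - R = -348672 - 1*(-4913760) = -348672 + 4913760 = 4565088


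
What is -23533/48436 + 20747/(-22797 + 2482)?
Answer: -1482974587/983977340 ≈ -1.5071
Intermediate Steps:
-23533/48436 + 20747/(-22797 + 2482) = -23533*1/48436 + 20747/(-20315) = -23533/48436 + 20747*(-1/20315) = -23533/48436 - 20747/20315 = -1482974587/983977340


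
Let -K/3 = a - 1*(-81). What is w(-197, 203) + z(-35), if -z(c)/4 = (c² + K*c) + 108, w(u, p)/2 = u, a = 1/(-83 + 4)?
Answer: -3139514/79 ≈ -39741.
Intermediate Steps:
a = -1/79 (a = 1/(-79) = -1/79 ≈ -0.012658)
w(u, p) = 2*u
K = -19194/79 (K = -3*(-1/79 - 1*(-81)) = -3*(-1/79 + 81) = -3*6398/79 = -19194/79 ≈ -242.96)
z(c) = -432 - 4*c² + 76776*c/79 (z(c) = -4*((c² - 19194*c/79) + 108) = -4*(108 + c² - 19194*c/79) = -432 - 4*c² + 76776*c/79)
w(-197, 203) + z(-35) = 2*(-197) + (-432 - 4*(-35)² + (76776/79)*(-35)) = -394 + (-432 - 4*1225 - 2687160/79) = -394 + (-432 - 4900 - 2687160/79) = -394 - 3108388/79 = -3139514/79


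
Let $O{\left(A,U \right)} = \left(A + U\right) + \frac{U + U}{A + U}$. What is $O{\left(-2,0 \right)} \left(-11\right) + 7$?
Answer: $29$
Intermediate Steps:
$O{\left(A,U \right)} = A + U + \frac{2 U}{A + U}$ ($O{\left(A,U \right)} = \left(A + U\right) + \frac{2 U}{A + U} = A + U + \frac{2 U}{A + U}$)
$O{\left(-2,0 \right)} \left(-11\right) + 7 = \frac{\left(-2\right)^{2} + 0^{2} + 2 \cdot 0 + 2 \left(-2\right) 0}{-2 + 0} \left(-11\right) + 7 = \frac{4 + 0 + 0 + 0}{-2} \left(-11\right) + 7 = \left(- \frac{1}{2}\right) 4 \left(-11\right) + 7 = \left(-2\right) \left(-11\right) + 7 = 22 + 7 = 29$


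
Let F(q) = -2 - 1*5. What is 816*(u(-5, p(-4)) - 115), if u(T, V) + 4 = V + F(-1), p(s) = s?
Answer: -106080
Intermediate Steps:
F(q) = -7 (F(q) = -2 - 5 = -7)
u(T, V) = -11 + V (u(T, V) = -4 + (V - 7) = -4 + (-7 + V) = -11 + V)
816*(u(-5, p(-4)) - 115) = 816*((-11 - 4) - 115) = 816*(-15 - 115) = 816*(-130) = -106080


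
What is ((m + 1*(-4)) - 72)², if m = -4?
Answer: 6400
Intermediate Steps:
((m + 1*(-4)) - 72)² = ((-4 + 1*(-4)) - 72)² = ((-4 - 4) - 72)² = (-8 - 72)² = (-80)² = 6400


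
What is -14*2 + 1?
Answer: -27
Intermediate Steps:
-14*2 + 1 = -28 + 1 = -27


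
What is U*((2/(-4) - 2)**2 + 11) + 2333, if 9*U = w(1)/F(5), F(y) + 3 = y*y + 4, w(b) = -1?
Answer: 727873/312 ≈ 2332.9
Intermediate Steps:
F(y) = 1 + y**2 (F(y) = -3 + (y*y + 4) = -3 + (y**2 + 4) = -3 + (4 + y**2) = 1 + y**2)
U = -1/234 (U = (-1/(1 + 5**2))/9 = (-1/(1 + 25))/9 = (-1/26)/9 = (-1*1/26)/9 = (1/9)*(-1/26) = -1/234 ≈ -0.0042735)
U*((2/(-4) - 2)**2 + 11) + 2333 = -((2/(-4) - 2)**2 + 11)/234 + 2333 = -((2*(-1/4) - 2)**2 + 11)/234 + 2333 = -((-1/2 - 2)**2 + 11)/234 + 2333 = -((-5/2)**2 + 11)/234 + 2333 = -(25/4 + 11)/234 + 2333 = -1/234*69/4 + 2333 = -23/312 + 2333 = 727873/312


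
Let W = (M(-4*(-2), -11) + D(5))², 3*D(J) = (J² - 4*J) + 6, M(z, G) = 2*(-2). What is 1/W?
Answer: 9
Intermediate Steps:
M(z, G) = -4
D(J) = 2 - 4*J/3 + J²/3 (D(J) = ((J² - 4*J) + 6)/3 = (6 + J² - 4*J)/3 = 2 - 4*J/3 + J²/3)
W = ⅑ (W = (-4 + (2 - 4/3*5 + (⅓)*5²))² = (-4 + (2 - 20/3 + (⅓)*25))² = (-4 + (2 - 20/3 + 25/3))² = (-4 + 11/3)² = (-⅓)² = ⅑ ≈ 0.11111)
1/W = 1/(⅑) = 9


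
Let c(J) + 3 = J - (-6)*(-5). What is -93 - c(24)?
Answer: -84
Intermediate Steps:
c(J) = -33 + J (c(J) = -3 + (J - (-6)*(-5)) = -3 + (J - 1*30) = -3 + (J - 30) = -3 + (-30 + J) = -33 + J)
-93 - c(24) = -93 - (-33 + 24) = -93 - 1*(-9) = -93 + 9 = -84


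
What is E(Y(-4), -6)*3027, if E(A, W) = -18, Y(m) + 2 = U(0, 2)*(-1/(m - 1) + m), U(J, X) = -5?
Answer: -54486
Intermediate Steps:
Y(m) = -2 - 5*m + 5/(-1 + m) (Y(m) = -2 - 5*(-1/(m - 1) + m) = -2 - 5*(-1/(-1 + m) + m) = -2 - 5*(m - 1/(-1 + m)) = -2 + (-5*m + 5/(-1 + m)) = -2 - 5*m + 5/(-1 + m))
E(Y(-4), -6)*3027 = -18*3027 = -54486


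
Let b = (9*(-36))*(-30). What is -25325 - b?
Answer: -35045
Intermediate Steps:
b = 9720 (b = -324*(-30) = 9720)
-25325 - b = -25325 - 1*9720 = -25325 - 9720 = -35045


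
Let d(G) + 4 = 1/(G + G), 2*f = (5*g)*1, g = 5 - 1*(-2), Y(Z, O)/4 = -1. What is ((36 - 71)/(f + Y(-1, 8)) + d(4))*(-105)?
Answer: 48895/72 ≈ 679.10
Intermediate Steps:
Y(Z, O) = -4 (Y(Z, O) = 4*(-1) = -4)
g = 7 (g = 5 + 2 = 7)
f = 35/2 (f = ((5*7)*1)/2 = (35*1)/2 = (1/2)*35 = 35/2 ≈ 17.500)
d(G) = -4 + 1/(2*G) (d(G) = -4 + 1/(G + G) = -4 + 1/(2*G))
((36 - 71)/(f + Y(-1, 8)) + d(4))*(-105) = ((36 - 71)/(35/2 - 4) + (-4 + (1/2)/4))*(-105) = (-35/27/2 + (-4 + (1/2)*(1/4)))*(-105) = (-35*2/27 + (-4 + 1/8))*(-105) = (-70/27 - 31/8)*(-105) = -1397/216*(-105) = 48895/72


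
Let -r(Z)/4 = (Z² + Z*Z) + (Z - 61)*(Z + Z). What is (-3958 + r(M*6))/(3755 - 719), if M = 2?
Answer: -203/1518 ≈ -0.13373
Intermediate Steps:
r(Z) = -8*Z² - 8*Z*(-61 + Z) (r(Z) = -4*((Z² + Z*Z) + (Z - 61)*(Z + Z)) = -4*((Z² + Z²) + (-61 + Z)*(2*Z)) = -4*(2*Z² + 2*Z*(-61 + Z)) = -8*Z² - 8*Z*(-61 + Z))
(-3958 + r(M*6))/(3755 - 719) = (-3958 + 8*(2*6)*(61 - 4*6))/(3755 - 719) = (-3958 + 8*12*(61 - 2*12))/3036 = (-3958 + 8*12*(61 - 24))*(1/3036) = (-3958 + 8*12*37)*(1/3036) = (-3958 + 3552)*(1/3036) = -406*1/3036 = -203/1518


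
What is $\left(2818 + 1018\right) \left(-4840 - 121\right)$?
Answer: $-19030396$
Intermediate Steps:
$\left(2818 + 1018\right) \left(-4840 - 121\right) = 3836 \left(-4961\right) = -19030396$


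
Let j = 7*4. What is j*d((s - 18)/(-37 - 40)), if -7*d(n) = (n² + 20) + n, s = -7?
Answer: -484520/5929 ≈ -81.720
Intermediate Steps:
d(n) = -20/7 - n/7 - n²/7 (d(n) = -((n² + 20) + n)/7 = -((20 + n²) + n)/7 = -(20 + n + n²)/7 = -20/7 - n/7 - n²/7)
j = 28
j*d((s - 18)/(-37 - 40)) = 28*(-20/7 - (-7 - 18)/(7*(-37 - 40)) - (-7 - 18)²/(-37 - 40)²/7) = 28*(-20/7 - (-25)/(7*(-77)) - (-25/(-77))²/7) = 28*(-20/7 - (-25)*(-1)/(7*77) - (-25*(-1/77))²/7) = 28*(-20/7 - ⅐*25/77 - (25/77)²/7) = 28*(-20/7 - 25/539 - ⅐*625/5929) = 28*(-20/7 - 25/539 - 625/41503) = 28*(-121130/41503) = -484520/5929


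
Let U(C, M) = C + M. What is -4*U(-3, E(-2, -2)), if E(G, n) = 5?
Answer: -8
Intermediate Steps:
-4*U(-3, E(-2, -2)) = -4*(-3 + 5) = -4*2 = -8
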